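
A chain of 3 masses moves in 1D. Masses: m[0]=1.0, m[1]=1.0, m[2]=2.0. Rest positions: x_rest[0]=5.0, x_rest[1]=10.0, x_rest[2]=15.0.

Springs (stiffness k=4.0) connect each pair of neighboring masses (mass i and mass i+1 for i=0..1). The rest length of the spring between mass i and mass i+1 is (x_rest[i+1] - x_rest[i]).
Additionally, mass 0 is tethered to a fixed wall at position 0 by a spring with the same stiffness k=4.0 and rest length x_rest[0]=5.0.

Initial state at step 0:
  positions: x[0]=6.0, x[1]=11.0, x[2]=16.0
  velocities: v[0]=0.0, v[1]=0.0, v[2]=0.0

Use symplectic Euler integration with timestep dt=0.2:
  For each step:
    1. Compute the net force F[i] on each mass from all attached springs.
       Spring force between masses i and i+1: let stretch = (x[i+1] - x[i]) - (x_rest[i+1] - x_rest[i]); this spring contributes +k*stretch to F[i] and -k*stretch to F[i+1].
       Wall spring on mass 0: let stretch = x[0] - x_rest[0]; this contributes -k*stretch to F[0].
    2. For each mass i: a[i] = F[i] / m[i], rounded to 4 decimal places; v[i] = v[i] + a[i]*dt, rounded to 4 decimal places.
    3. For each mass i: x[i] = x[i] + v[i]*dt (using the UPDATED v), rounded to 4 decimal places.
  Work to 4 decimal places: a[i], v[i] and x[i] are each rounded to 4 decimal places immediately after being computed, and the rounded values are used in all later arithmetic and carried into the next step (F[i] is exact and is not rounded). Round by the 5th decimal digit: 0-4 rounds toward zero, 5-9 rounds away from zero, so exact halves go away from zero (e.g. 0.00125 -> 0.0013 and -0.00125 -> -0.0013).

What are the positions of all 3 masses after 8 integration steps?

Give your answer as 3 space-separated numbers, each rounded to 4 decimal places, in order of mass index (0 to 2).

Step 0: x=[6.0000 11.0000 16.0000] v=[0.0000 0.0000 0.0000]
Step 1: x=[5.8400 11.0000 16.0000] v=[-0.8000 0.0000 0.0000]
Step 2: x=[5.5712 10.9744 16.0000] v=[-1.3440 -0.1280 0.0000]
Step 3: x=[5.2755 10.8884 15.9980] v=[-1.4784 -0.4301 -0.0102]
Step 4: x=[5.0338 10.7219 15.9872] v=[-1.2085 -0.8327 -0.0540]
Step 5: x=[4.8968 10.4877 15.9552] v=[-0.6851 -1.1709 -0.1601]
Step 6: x=[4.8708 10.2338 15.8858] v=[-0.1298 -1.2696 -0.3471]
Step 7: x=[4.9236 10.0261 15.7642] v=[0.2640 -1.0384 -0.6079]
Step 8: x=[5.0050 9.9201 15.5836] v=[0.4071 -0.5299 -0.9031]

Answer: 5.0050 9.9201 15.5836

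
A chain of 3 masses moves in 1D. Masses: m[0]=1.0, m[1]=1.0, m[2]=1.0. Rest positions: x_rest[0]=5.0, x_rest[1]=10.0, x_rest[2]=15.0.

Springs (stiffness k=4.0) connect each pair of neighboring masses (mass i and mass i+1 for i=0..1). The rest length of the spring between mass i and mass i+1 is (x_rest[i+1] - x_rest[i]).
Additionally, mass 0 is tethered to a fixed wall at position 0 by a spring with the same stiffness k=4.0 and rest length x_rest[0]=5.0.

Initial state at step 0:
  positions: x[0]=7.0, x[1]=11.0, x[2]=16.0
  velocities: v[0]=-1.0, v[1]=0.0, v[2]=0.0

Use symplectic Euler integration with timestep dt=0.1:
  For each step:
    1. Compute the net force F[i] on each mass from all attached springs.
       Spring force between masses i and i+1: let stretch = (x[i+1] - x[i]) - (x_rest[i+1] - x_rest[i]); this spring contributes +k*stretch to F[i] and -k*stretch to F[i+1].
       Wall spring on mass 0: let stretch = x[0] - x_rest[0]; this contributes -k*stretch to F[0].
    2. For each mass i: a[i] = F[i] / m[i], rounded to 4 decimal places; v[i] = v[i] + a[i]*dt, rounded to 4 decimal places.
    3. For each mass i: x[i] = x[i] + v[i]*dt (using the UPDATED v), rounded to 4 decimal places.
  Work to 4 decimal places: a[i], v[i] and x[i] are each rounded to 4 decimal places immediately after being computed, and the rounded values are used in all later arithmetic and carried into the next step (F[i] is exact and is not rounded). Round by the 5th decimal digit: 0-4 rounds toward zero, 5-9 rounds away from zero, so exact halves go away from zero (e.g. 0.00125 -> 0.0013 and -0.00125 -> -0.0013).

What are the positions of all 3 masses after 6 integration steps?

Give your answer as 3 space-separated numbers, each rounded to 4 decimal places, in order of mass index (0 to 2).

Step 0: x=[7.0000 11.0000 16.0000] v=[-1.0000 0.0000 0.0000]
Step 1: x=[6.7800 11.0400 16.0000] v=[-2.2000 0.4000 0.0000]
Step 2: x=[6.4592 11.1080 16.0016] v=[-3.2080 0.6800 0.0160]
Step 3: x=[6.0660 11.1858 16.0075] v=[-3.9322 0.7779 0.0586]
Step 4: x=[5.6349 11.2517 16.0205] v=[-4.3107 0.6587 0.1299]
Step 5: x=[5.2031 11.2837 16.0427] v=[-4.3179 0.3195 0.2224]
Step 6: x=[4.8064 11.2628 16.0746] v=[-3.9669 -0.2091 0.3188]

Answer: 4.8064 11.2628 16.0746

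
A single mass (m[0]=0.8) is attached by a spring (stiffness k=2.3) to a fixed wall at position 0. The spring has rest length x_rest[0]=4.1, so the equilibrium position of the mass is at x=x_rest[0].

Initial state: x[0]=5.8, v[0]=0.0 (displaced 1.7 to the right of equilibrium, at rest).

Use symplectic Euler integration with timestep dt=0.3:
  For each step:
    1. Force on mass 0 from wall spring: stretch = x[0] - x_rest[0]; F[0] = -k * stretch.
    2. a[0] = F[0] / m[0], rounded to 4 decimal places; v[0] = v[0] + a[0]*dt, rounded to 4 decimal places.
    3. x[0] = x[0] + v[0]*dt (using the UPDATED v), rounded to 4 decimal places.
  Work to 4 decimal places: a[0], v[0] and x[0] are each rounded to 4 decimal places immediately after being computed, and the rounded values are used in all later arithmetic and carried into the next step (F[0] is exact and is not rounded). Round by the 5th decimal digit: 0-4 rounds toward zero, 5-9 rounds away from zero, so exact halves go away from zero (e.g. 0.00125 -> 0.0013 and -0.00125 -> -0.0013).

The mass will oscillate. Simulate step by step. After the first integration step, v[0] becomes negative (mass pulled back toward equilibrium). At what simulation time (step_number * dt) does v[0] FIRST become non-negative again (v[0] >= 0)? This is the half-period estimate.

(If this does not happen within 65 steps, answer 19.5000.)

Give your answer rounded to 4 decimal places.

Step 0: x=[5.8000] v=[0.0000]
Step 1: x=[5.3601] v=[-1.4663]
Step 2: x=[4.5942] v=[-2.5531]
Step 3: x=[3.7004] v=[-2.9793]
Step 4: x=[2.9100] v=[-2.6346]
Step 5: x=[2.4275] v=[-1.6082]
Step 6: x=[2.3778] v=[-0.1657]
Step 7: x=[2.7737] v=[1.3197]
First v>=0 after going negative at step 7, time=2.1000

Answer: 2.1000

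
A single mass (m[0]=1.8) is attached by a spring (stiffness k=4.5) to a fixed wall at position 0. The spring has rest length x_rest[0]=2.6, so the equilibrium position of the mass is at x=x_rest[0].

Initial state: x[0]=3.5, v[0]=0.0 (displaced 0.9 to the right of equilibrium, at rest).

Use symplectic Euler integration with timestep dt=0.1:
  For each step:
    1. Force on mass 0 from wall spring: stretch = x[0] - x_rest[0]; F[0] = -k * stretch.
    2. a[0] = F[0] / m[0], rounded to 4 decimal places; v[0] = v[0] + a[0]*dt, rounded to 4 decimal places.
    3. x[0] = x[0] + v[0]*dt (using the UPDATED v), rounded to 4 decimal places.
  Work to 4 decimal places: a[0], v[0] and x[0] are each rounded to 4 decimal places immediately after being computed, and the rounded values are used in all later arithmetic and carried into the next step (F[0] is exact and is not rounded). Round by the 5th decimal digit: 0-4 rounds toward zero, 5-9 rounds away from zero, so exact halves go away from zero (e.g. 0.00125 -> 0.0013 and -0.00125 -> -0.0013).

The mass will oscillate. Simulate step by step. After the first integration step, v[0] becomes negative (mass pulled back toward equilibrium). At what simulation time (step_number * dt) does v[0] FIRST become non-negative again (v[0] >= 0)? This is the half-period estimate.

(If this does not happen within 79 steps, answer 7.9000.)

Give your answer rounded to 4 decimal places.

Step 0: x=[3.5000] v=[0.0000]
Step 1: x=[3.4775] v=[-0.2250]
Step 2: x=[3.4331] v=[-0.4444]
Step 3: x=[3.3678] v=[-0.6527]
Step 4: x=[3.2833] v=[-0.8447]
Step 5: x=[3.1818] v=[-1.0155]
Step 6: x=[3.0657] v=[-1.1610]
Step 7: x=[2.9380] v=[-1.2774]
Step 8: x=[2.8018] v=[-1.3619]
Step 9: x=[2.6606] v=[-1.4124]
Step 10: x=[2.5178] v=[-1.4276]
Step 11: x=[2.3771] v=[-1.4071]
Step 12: x=[2.2420] v=[-1.3514]
Step 13: x=[2.1158] v=[-1.2619]
Step 14: x=[2.0017] v=[-1.1409]
Step 15: x=[1.9026] v=[-0.9913]
Step 16: x=[1.8209] v=[-0.8170]
Step 17: x=[1.7587] v=[-0.6222]
Step 18: x=[1.7175] v=[-0.4119]
Step 19: x=[1.6984] v=[-0.1913]
Step 20: x=[1.7018] v=[0.0341]
First v>=0 after going negative at step 20, time=2.0000

Answer: 2.0000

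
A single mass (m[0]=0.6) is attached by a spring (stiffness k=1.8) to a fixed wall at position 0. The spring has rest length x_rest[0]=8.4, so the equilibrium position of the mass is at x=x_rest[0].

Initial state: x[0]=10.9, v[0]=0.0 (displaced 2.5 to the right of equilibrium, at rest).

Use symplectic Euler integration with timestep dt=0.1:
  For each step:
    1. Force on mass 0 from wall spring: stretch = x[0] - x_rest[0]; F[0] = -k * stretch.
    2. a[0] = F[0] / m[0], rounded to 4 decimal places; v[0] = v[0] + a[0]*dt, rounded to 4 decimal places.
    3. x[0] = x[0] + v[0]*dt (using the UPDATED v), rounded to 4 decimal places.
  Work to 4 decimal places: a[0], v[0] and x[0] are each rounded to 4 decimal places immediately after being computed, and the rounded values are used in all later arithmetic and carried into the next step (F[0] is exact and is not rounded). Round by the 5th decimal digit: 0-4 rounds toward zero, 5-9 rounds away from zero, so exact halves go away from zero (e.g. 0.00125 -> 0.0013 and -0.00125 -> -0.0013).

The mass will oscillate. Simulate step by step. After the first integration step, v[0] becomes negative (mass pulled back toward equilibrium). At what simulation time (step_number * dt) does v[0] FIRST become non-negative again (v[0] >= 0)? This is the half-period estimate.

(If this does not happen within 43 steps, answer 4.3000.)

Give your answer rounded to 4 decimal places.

Answer: 1.9000

Derivation:
Step 0: x=[10.9000] v=[0.0000]
Step 1: x=[10.8250] v=[-0.7500]
Step 2: x=[10.6773] v=[-1.4775]
Step 3: x=[10.4612] v=[-2.1607]
Step 4: x=[10.1833] v=[-2.7791]
Step 5: x=[9.8519] v=[-3.3141]
Step 6: x=[9.4769] v=[-3.7497]
Step 7: x=[9.0696] v=[-4.0728]
Step 8: x=[8.6422] v=[-4.2737]
Step 9: x=[8.2076] v=[-4.3464]
Step 10: x=[7.7787] v=[-4.2887]
Step 11: x=[7.3685] v=[-4.1023]
Step 12: x=[6.9892] v=[-3.7929]
Step 13: x=[6.6522] v=[-3.3697]
Step 14: x=[6.3677] v=[-2.8454]
Step 15: x=[6.1441] v=[-2.2357]
Step 16: x=[5.9882] v=[-1.5589]
Step 17: x=[5.9047] v=[-0.8354]
Step 18: x=[5.8960] v=[-0.0868]
Step 19: x=[5.9624] v=[0.6644]
First v>=0 after going negative at step 19, time=1.9000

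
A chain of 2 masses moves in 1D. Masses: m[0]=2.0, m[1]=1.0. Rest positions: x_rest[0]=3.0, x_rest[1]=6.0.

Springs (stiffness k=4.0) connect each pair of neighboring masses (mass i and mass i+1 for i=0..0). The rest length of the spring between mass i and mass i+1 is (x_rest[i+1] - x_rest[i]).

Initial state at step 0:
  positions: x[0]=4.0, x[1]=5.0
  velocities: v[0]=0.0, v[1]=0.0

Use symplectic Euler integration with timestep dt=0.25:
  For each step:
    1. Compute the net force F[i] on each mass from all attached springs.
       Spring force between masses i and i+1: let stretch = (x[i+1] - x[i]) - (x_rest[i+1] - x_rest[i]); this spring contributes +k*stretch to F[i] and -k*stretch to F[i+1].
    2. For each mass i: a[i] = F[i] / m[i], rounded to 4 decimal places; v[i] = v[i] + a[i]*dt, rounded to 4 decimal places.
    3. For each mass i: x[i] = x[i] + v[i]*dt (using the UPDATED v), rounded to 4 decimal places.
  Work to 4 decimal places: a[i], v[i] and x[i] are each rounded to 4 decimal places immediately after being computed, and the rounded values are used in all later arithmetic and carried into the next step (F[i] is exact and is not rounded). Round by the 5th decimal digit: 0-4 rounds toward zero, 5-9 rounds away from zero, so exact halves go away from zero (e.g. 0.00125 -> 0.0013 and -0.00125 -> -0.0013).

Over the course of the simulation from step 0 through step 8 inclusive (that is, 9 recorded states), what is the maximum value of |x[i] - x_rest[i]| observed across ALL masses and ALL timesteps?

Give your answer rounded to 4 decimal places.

Answer: 1.6788

Derivation:
Step 0: x=[4.0000 5.0000] v=[0.0000 0.0000]
Step 1: x=[3.7500 5.5000] v=[-1.0000 2.0000]
Step 2: x=[3.3438 6.3125] v=[-1.6250 3.2500]
Step 3: x=[2.9336 7.1328] v=[-1.6407 3.2813]
Step 4: x=[2.6733 7.6533] v=[-1.0411 2.0821]
Step 5: x=[2.6605 7.6788] v=[-0.0511 0.1021]
Step 6: x=[2.9000 7.1998] v=[0.9581 -1.9162]
Step 7: x=[3.3020 6.3958] v=[1.6080 -3.2160]
Step 8: x=[3.7157 5.5684] v=[1.6549 -3.3098]
Max displacement = 1.6788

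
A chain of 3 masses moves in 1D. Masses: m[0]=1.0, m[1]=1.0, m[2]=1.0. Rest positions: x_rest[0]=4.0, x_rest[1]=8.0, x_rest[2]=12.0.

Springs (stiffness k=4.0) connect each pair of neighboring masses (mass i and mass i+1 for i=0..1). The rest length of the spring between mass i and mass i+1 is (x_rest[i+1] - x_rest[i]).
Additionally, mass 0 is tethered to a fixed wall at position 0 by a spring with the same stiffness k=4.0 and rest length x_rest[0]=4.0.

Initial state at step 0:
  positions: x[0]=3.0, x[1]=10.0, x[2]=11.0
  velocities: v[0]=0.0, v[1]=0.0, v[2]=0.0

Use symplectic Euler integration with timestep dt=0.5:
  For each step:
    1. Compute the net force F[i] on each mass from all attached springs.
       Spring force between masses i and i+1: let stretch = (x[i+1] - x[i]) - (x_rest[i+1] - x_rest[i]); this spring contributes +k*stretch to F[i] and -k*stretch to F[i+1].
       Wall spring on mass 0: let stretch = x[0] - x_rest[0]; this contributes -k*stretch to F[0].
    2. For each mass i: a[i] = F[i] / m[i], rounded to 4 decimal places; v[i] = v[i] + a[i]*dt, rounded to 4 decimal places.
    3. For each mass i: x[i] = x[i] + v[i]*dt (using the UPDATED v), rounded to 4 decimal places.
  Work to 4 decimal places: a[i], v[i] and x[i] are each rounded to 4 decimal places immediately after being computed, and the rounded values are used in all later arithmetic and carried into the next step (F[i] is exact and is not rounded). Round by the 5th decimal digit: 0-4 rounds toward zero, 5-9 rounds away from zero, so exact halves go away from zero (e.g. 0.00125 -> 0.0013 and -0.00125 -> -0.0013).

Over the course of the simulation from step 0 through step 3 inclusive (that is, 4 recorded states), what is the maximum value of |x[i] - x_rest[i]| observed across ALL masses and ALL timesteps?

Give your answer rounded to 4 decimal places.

Answer: 4.0000

Derivation:
Step 0: x=[3.0000 10.0000 11.0000] v=[0.0000 0.0000 0.0000]
Step 1: x=[7.0000 4.0000 14.0000] v=[8.0000 -12.0000 6.0000]
Step 2: x=[1.0000 11.0000 11.0000] v=[-12.0000 14.0000 -6.0000]
Step 3: x=[4.0000 8.0000 12.0000] v=[6.0000 -6.0000 2.0000]
Max displacement = 4.0000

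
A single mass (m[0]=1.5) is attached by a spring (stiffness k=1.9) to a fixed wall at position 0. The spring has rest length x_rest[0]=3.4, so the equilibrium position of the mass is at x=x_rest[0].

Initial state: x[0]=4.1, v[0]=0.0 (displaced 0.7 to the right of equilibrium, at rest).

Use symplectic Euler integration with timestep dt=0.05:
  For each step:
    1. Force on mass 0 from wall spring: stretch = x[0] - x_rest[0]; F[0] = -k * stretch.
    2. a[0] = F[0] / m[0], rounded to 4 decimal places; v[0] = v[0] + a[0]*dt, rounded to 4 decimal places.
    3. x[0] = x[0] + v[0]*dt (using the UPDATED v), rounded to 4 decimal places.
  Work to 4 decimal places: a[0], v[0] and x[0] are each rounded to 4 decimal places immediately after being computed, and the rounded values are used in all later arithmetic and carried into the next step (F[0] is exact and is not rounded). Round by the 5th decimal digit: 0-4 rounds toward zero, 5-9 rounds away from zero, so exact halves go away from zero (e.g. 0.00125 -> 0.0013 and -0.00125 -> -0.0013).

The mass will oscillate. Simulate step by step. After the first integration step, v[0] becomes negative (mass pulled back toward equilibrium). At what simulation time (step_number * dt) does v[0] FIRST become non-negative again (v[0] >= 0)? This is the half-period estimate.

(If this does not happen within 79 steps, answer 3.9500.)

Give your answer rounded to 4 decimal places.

Answer: 2.8000

Derivation:
Step 0: x=[4.1000] v=[0.0000]
Step 1: x=[4.0978] v=[-0.0443]
Step 2: x=[4.0934] v=[-0.0885]
Step 3: x=[4.0868] v=[-0.1324]
Step 4: x=[4.0780] v=[-0.1759]
Step 5: x=[4.0671] v=[-0.2188]
Step 6: x=[4.0540] v=[-0.2611]
Step 7: x=[4.0389] v=[-0.3025]
Step 8: x=[4.0218] v=[-0.3430]
Step 9: x=[4.0027] v=[-0.3824]
Step 10: x=[3.9817] v=[-0.4206]
Step 11: x=[3.9588] v=[-0.4574]
Step 12: x=[3.9342] v=[-0.4928]
Step 13: x=[3.9079] v=[-0.5266]
Step 14: x=[3.8800] v=[-0.5588]
Step 15: x=[3.8505] v=[-0.5892]
Step 16: x=[3.8196] v=[-0.6177]
Step 17: x=[3.7874] v=[-0.6443]
Step 18: x=[3.7540] v=[-0.6688]
Step 19: x=[3.7194] v=[-0.6912]
Step 20: x=[3.6838] v=[-0.7114]
Step 21: x=[3.6473] v=[-0.7294]
Step 22: x=[3.6100] v=[-0.7451]
Step 23: x=[3.5721] v=[-0.7584]
Step 24: x=[3.5336] v=[-0.7693]
Step 25: x=[3.4947] v=[-0.7778]
Step 26: x=[3.4555] v=[-0.7838]
Step 27: x=[3.4161] v=[-0.7873]
Step 28: x=[3.3767] v=[-0.7883]
Step 29: x=[3.3374] v=[-0.7868]
Step 30: x=[3.2983] v=[-0.7828]
Step 31: x=[3.2595] v=[-0.7764]
Step 32: x=[3.2211] v=[-0.7675]
Step 33: x=[3.1833] v=[-0.7562]
Step 34: x=[3.1462] v=[-0.7425]
Step 35: x=[3.1099] v=[-0.7264]
Step 36: x=[3.0745] v=[-0.7080]
Step 37: x=[3.0401] v=[-0.6874]
Step 38: x=[3.0069] v=[-0.6646]
Step 39: x=[2.9749] v=[-0.6397]
Step 40: x=[2.9443] v=[-0.6128]
Step 41: x=[2.9151] v=[-0.5839]
Step 42: x=[2.8874] v=[-0.5532]
Step 43: x=[2.8614] v=[-0.5207]
Step 44: x=[2.8371] v=[-0.4866]
Step 45: x=[2.8146] v=[-0.4510]
Step 46: x=[2.7939] v=[-0.4139]
Step 47: x=[2.7751] v=[-0.3755]
Step 48: x=[2.7583] v=[-0.3359]
Step 49: x=[2.7435] v=[-0.2953]
Step 50: x=[2.7308] v=[-0.2537]
Step 51: x=[2.7202] v=[-0.2113]
Step 52: x=[2.7118] v=[-0.1682]
Step 53: x=[2.7056] v=[-0.1246]
Step 54: x=[2.7016] v=[-0.0806]
Step 55: x=[2.6998] v=[-0.0364]
Step 56: x=[2.7002] v=[0.0079]
First v>=0 after going negative at step 56, time=2.8000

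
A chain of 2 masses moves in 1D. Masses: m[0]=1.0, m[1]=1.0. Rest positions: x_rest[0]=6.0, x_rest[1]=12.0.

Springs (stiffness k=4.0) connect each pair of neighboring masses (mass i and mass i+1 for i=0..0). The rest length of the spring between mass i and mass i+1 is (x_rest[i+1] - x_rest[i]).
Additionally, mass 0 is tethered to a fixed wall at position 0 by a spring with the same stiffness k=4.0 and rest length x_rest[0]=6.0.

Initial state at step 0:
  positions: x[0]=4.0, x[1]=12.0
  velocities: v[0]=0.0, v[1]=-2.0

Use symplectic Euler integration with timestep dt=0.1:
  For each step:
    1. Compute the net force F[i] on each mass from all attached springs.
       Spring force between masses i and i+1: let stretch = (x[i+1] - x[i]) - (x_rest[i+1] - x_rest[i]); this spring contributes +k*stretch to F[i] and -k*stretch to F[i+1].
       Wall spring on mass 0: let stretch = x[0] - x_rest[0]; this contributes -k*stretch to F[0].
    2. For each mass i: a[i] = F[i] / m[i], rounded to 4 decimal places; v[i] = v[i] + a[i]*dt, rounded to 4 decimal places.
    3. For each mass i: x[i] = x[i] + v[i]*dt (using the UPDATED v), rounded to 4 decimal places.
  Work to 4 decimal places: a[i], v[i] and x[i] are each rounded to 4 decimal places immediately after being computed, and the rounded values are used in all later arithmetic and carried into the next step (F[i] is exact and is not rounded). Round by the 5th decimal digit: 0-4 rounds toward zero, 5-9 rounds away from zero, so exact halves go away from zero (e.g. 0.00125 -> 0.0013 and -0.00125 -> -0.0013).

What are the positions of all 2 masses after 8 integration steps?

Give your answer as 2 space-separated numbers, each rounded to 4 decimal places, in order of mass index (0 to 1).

Answer: 6.6260 9.6435

Derivation:
Step 0: x=[4.0000 12.0000] v=[0.0000 -2.0000]
Step 1: x=[4.1600 11.7200] v=[1.6000 -2.8000]
Step 2: x=[4.4560 11.3776] v=[2.9600 -3.4240]
Step 3: x=[4.8506 10.9983] v=[3.9462 -3.7926]
Step 4: x=[5.2971 10.6131] v=[4.4650 -3.8517]
Step 5: x=[5.7444 10.2553] v=[4.4726 -3.5781]
Step 6: x=[6.1423 9.9571] v=[3.9792 -2.9825]
Step 7: x=[6.4471 9.7463] v=[3.0482 -2.1084]
Step 8: x=[6.6260 9.6435] v=[1.7890 -1.0281]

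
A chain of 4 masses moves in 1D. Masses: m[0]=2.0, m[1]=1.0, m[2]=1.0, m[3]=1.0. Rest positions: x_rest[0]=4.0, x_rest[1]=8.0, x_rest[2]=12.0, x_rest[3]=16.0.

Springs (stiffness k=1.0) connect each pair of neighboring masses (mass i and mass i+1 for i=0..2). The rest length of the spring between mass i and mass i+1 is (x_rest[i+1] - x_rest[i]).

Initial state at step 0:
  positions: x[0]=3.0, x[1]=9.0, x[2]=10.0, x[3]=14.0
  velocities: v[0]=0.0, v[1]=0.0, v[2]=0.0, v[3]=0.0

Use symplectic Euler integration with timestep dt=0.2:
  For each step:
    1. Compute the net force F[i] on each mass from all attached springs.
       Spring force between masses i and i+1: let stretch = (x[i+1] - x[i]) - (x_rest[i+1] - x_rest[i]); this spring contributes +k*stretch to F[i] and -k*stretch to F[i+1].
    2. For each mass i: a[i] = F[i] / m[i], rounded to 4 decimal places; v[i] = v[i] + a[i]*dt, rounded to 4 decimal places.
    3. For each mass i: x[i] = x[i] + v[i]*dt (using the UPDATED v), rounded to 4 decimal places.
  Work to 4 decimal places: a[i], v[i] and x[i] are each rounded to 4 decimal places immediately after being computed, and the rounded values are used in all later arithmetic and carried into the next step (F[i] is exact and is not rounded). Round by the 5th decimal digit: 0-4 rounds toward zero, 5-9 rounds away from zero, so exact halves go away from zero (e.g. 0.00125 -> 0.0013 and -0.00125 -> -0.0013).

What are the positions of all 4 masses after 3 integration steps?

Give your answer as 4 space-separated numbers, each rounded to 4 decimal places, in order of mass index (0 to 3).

Answer: 3.2165 7.9093 10.6345 14.0231

Derivation:
Step 0: x=[3.0000 9.0000 10.0000 14.0000] v=[0.0000 0.0000 0.0000 0.0000]
Step 1: x=[3.0400 8.8000 10.1200 14.0000] v=[0.2000 -1.0000 0.6000 0.0000]
Step 2: x=[3.1152 8.4224 10.3424 14.0048] v=[0.3760 -1.8880 1.1120 0.0240]
Step 3: x=[3.2165 7.9093 10.6345 14.0231] v=[0.5067 -2.5654 1.4605 0.0915]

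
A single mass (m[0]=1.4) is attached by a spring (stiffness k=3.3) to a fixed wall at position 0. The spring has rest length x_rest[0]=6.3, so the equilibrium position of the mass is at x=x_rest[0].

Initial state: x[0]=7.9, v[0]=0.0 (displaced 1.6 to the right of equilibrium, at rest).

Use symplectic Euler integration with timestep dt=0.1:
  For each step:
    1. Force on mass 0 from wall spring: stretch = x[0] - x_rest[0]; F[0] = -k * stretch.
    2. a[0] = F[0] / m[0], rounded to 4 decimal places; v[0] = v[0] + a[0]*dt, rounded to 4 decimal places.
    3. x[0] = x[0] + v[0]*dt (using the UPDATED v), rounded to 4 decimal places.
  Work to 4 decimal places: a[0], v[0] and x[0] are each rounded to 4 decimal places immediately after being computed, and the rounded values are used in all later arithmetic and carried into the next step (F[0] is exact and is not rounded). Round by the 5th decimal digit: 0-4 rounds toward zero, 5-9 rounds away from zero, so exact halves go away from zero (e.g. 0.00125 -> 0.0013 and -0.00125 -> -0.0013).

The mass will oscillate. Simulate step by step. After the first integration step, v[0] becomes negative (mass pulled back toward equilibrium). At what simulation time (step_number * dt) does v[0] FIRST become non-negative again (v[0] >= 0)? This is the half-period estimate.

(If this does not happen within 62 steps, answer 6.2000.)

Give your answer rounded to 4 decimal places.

Step 0: x=[7.9000] v=[0.0000]
Step 1: x=[7.8623] v=[-0.3771]
Step 2: x=[7.7878] v=[-0.7454]
Step 3: x=[7.6782] v=[-1.0961]
Step 4: x=[7.5361] v=[-1.4210]
Step 5: x=[7.3649] v=[-1.7124]
Step 6: x=[7.1686] v=[-1.9634]
Step 7: x=[6.9518] v=[-2.1681]
Step 8: x=[6.7196] v=[-2.3217]
Step 9: x=[6.4775] v=[-2.4206]
Step 10: x=[6.2313] v=[-2.4624]
Step 11: x=[5.9867] v=[-2.4462]
Step 12: x=[5.7495] v=[-2.3724]
Step 13: x=[5.5252] v=[-2.2426]
Step 14: x=[5.3192] v=[-2.0600]
Step 15: x=[5.1363] v=[-1.8288]
Step 16: x=[4.9809] v=[-1.5545]
Step 17: x=[4.8565] v=[-1.2436]
Step 18: x=[4.7662] v=[-0.9034]
Step 19: x=[4.7120] v=[-0.5419]
Step 20: x=[4.6952] v=[-0.1676]
Step 21: x=[4.7163] v=[0.2107]
First v>=0 after going negative at step 21, time=2.1000

Answer: 2.1000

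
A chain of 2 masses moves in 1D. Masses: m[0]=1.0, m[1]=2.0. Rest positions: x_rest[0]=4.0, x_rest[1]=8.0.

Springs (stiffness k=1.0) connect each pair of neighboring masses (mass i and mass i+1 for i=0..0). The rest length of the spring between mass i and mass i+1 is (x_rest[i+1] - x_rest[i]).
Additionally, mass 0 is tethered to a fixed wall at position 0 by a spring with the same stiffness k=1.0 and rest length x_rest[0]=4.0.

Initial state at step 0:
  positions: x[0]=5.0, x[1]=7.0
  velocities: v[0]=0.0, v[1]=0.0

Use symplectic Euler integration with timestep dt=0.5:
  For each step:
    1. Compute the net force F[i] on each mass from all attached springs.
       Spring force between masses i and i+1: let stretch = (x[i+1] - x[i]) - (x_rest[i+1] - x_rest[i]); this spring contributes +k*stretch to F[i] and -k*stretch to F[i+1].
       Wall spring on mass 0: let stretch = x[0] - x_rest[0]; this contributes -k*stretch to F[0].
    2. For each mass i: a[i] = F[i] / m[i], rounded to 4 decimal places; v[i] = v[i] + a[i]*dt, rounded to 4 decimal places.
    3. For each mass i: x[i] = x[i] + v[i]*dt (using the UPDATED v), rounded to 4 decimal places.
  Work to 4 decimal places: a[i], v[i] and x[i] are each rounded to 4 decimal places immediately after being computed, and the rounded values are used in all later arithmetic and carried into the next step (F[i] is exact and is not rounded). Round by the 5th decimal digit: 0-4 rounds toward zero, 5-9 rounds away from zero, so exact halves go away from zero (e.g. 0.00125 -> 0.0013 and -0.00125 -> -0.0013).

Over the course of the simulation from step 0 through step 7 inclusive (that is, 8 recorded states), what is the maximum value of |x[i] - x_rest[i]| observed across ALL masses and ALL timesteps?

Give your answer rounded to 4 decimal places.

Step 0: x=[5.0000 7.0000] v=[0.0000 0.0000]
Step 1: x=[4.2500 7.2500] v=[-1.5000 0.5000]
Step 2: x=[3.1875 7.6250] v=[-2.1250 0.7500]
Step 3: x=[2.4375 7.9453] v=[-1.5000 0.6406]
Step 4: x=[2.4551 8.0772] v=[0.0352 0.2637]
Step 5: x=[3.2645 8.0063] v=[1.6187 -0.1419]
Step 6: x=[4.4432 7.8426] v=[2.3574 -0.3274]
Step 7: x=[5.3610 7.7540] v=[1.8355 -0.1773]
Max displacement = 1.5625

Answer: 1.5625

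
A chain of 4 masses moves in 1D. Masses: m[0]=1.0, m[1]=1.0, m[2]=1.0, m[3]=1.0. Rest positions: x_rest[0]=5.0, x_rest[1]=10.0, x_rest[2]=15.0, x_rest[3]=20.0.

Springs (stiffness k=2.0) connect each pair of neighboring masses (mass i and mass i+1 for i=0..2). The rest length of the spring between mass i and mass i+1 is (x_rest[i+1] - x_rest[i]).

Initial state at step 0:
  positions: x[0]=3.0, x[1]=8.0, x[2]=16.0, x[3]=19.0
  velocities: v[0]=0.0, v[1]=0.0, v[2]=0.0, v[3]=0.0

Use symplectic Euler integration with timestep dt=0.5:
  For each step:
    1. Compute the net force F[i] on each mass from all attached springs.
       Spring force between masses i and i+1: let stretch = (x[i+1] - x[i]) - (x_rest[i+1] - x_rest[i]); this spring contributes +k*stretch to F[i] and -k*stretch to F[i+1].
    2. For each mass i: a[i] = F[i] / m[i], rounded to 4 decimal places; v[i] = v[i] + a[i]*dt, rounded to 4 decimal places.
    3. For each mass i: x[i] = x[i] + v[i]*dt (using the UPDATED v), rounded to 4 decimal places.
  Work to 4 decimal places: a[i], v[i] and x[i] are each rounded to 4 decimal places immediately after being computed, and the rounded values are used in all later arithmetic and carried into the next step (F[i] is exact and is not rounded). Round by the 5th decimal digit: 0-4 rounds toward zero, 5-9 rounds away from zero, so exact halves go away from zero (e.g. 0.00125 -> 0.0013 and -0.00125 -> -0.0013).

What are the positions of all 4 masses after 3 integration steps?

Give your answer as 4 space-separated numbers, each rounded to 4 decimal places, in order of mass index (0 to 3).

Step 0: x=[3.0000 8.0000 16.0000 19.0000] v=[0.0000 0.0000 0.0000 0.0000]
Step 1: x=[3.0000 9.5000 13.5000 20.0000] v=[0.0000 3.0000 -5.0000 2.0000]
Step 2: x=[3.7500 9.7500 12.2500 20.2500] v=[1.5000 0.5000 -2.5000 0.5000]
Step 3: x=[5.0000 8.2500 13.7500 19.0000] v=[2.5000 -3.0000 3.0000 -2.5000]

Answer: 5.0000 8.2500 13.7500 19.0000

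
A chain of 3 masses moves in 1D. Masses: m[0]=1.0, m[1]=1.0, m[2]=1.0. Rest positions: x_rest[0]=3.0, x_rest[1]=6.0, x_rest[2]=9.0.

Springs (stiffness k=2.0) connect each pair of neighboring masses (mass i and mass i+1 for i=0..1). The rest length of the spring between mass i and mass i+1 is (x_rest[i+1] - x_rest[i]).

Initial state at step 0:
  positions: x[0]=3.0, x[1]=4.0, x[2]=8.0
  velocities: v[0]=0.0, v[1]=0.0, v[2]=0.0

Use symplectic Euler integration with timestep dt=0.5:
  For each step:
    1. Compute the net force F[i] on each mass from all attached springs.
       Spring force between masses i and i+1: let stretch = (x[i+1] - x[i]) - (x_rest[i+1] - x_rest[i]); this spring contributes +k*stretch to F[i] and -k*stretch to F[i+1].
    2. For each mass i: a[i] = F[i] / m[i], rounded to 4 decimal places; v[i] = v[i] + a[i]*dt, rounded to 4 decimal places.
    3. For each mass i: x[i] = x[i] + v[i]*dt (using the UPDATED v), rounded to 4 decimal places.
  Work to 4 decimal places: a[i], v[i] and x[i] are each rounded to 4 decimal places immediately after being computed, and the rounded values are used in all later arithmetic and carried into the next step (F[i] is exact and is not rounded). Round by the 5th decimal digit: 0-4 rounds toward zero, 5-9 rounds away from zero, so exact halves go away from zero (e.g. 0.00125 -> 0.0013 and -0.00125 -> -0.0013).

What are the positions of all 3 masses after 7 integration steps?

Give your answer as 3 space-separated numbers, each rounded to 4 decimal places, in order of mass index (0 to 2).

Step 0: x=[3.0000 4.0000 8.0000] v=[0.0000 0.0000 0.0000]
Step 1: x=[2.0000 5.5000 7.5000] v=[-2.0000 3.0000 -1.0000]
Step 2: x=[1.2500 6.2500 7.5000] v=[-1.5000 1.5000 0.0000]
Step 3: x=[1.5000 5.1250 8.3750] v=[0.5000 -2.2500 1.7500]
Step 4: x=[2.0625 3.8125 9.1250] v=[1.1250 -2.6250 1.5000]
Step 5: x=[2.0000 4.2813 8.7188] v=[-0.1250 0.9375 -0.8125]
Step 6: x=[1.5782 5.8282 7.5938] v=[-0.8437 3.0937 -2.2500]
Step 7: x=[1.7814 6.1329 7.0860] v=[0.4063 0.6093 -1.0156]

Answer: 1.7814 6.1329 7.0860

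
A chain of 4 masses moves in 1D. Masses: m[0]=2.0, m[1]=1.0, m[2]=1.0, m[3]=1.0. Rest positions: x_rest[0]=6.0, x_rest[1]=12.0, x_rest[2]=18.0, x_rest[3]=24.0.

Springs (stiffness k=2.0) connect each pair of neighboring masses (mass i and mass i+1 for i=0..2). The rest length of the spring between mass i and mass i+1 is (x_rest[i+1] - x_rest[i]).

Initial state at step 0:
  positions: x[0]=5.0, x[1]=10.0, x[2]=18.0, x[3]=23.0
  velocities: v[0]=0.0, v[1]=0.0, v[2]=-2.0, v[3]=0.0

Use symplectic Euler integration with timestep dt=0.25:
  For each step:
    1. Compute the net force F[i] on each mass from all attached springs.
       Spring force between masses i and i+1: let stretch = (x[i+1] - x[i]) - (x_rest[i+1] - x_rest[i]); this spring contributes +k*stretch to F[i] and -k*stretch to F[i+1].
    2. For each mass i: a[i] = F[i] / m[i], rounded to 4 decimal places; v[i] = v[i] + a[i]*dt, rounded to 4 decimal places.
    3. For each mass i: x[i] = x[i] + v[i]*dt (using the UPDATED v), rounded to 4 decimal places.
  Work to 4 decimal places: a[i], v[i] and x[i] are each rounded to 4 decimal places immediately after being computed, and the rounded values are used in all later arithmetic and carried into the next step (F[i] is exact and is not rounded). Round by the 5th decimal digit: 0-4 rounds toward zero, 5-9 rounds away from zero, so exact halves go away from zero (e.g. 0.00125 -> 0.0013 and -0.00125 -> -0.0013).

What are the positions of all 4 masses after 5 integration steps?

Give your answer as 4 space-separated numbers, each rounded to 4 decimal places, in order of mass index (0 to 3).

Step 0: x=[5.0000 10.0000 18.0000 23.0000] v=[0.0000 0.0000 -2.0000 0.0000]
Step 1: x=[4.9375 10.3750 17.1250 23.1250] v=[-0.2500 1.5000 -3.5000 0.5000]
Step 2: x=[4.8399 10.9141 16.1563 23.2500] v=[-0.3906 2.1563 -3.8750 0.5000]
Step 3: x=[4.7469 11.3492 15.4190 23.2383] v=[-0.3721 1.7403 -2.9493 -0.0469]
Step 4: x=[4.6915 11.4677 15.1504 22.9992] v=[-0.2215 0.4741 -1.0746 -0.9566]
Step 5: x=[4.6846 11.1995 15.4025 22.5290] v=[-0.0275 -1.0727 1.0085 -1.8810]

Answer: 4.6846 11.1995 15.4025 22.5290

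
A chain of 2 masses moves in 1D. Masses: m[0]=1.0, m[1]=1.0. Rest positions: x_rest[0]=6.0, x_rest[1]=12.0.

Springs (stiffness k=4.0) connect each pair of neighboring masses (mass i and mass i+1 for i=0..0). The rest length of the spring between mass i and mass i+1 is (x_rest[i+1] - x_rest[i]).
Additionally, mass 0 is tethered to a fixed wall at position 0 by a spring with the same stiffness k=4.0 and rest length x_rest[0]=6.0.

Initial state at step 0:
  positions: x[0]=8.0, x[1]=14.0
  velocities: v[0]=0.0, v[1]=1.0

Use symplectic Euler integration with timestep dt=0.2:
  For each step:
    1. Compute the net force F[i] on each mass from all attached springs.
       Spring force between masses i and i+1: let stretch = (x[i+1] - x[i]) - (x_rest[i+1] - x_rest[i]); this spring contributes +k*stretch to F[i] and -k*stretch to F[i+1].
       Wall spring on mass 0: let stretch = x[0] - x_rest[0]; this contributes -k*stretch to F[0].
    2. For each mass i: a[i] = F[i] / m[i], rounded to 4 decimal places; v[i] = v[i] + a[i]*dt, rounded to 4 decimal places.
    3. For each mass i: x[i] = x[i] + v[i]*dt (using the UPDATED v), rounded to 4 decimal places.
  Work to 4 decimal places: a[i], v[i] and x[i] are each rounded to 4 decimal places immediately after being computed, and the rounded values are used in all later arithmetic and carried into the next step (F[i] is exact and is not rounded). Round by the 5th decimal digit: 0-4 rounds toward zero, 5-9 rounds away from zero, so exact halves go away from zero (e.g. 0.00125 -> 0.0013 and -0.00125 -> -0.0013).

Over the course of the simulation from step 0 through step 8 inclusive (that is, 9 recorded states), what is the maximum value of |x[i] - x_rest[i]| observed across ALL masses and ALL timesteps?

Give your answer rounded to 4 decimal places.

Step 0: x=[8.0000 14.0000] v=[0.0000 1.0000]
Step 1: x=[7.6800 14.2000] v=[-1.6000 1.0000]
Step 2: x=[7.1744 14.3168] v=[-2.5280 0.5840]
Step 3: x=[6.6637 14.2508] v=[-2.5536 -0.3299]
Step 4: x=[6.3007 13.9309] v=[-1.8149 -1.5996]
Step 5: x=[6.1504 13.3501] v=[-0.7513 -2.9038]
Step 6: x=[6.1680 12.5774] v=[0.0881 -3.8636]
Step 7: x=[6.2242 11.7392] v=[0.2812 -4.1911]
Step 8: x=[6.1670 10.9786] v=[-0.2862 -3.8031]
Max displacement = 2.3168

Answer: 2.3168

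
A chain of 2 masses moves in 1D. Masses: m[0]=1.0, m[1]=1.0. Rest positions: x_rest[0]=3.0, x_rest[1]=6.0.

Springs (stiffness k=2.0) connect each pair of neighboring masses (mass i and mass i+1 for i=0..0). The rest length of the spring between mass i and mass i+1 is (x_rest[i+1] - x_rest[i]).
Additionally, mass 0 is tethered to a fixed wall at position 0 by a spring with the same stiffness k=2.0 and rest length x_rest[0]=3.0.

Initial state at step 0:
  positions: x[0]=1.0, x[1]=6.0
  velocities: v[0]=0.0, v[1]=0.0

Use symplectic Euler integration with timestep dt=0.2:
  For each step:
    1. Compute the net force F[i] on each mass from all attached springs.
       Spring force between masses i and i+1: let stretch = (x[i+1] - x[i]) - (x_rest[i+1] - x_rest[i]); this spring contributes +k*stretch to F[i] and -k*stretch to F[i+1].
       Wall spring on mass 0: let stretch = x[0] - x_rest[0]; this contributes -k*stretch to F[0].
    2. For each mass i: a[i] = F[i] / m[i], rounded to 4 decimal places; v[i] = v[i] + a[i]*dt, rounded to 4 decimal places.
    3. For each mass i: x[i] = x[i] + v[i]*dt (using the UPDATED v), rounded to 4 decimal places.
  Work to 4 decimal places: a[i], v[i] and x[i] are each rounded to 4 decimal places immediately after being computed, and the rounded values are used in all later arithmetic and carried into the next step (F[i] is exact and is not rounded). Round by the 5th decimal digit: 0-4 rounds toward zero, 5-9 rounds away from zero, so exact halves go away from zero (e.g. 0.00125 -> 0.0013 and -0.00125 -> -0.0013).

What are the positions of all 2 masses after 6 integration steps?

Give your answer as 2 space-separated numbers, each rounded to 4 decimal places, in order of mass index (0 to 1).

Answer: 4.2392 4.7134

Derivation:
Step 0: x=[1.0000 6.0000] v=[0.0000 0.0000]
Step 1: x=[1.3200 5.8400] v=[1.6000 -0.8000]
Step 2: x=[1.8960 5.5584] v=[2.8800 -1.4080]
Step 3: x=[2.6133 5.2238] v=[3.5866 -1.6730]
Step 4: x=[3.3304 4.9204] v=[3.5855 -1.5172]
Step 5: x=[3.9083 4.7298] v=[2.8893 -0.9532]
Step 6: x=[4.2392 4.7134] v=[1.6546 -0.0818]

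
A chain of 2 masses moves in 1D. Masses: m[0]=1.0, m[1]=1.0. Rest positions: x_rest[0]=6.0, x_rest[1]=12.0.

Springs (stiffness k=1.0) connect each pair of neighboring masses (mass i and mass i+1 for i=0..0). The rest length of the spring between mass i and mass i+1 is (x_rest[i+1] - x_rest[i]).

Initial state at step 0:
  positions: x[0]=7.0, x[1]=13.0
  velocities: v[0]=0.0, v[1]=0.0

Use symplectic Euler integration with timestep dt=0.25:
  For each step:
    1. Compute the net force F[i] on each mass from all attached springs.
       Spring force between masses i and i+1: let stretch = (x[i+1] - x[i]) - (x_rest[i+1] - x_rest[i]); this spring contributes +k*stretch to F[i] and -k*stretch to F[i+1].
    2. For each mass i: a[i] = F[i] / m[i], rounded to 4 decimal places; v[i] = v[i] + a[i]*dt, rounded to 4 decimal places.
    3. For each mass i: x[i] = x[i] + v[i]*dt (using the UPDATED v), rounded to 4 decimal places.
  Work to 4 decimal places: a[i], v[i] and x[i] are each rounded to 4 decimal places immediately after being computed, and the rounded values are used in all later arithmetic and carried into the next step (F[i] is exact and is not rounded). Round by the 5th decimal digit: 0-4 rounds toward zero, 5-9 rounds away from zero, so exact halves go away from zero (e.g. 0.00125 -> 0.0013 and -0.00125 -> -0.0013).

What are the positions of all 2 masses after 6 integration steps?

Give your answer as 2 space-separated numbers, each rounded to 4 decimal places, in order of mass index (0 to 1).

Answer: 7.0000 13.0000

Derivation:
Step 0: x=[7.0000 13.0000] v=[0.0000 0.0000]
Step 1: x=[7.0000 13.0000] v=[0.0000 0.0000]
Step 2: x=[7.0000 13.0000] v=[0.0000 0.0000]
Step 3: x=[7.0000 13.0000] v=[0.0000 0.0000]
Step 4: x=[7.0000 13.0000] v=[0.0000 0.0000]
Step 5: x=[7.0000 13.0000] v=[0.0000 0.0000]
Step 6: x=[7.0000 13.0000] v=[0.0000 0.0000]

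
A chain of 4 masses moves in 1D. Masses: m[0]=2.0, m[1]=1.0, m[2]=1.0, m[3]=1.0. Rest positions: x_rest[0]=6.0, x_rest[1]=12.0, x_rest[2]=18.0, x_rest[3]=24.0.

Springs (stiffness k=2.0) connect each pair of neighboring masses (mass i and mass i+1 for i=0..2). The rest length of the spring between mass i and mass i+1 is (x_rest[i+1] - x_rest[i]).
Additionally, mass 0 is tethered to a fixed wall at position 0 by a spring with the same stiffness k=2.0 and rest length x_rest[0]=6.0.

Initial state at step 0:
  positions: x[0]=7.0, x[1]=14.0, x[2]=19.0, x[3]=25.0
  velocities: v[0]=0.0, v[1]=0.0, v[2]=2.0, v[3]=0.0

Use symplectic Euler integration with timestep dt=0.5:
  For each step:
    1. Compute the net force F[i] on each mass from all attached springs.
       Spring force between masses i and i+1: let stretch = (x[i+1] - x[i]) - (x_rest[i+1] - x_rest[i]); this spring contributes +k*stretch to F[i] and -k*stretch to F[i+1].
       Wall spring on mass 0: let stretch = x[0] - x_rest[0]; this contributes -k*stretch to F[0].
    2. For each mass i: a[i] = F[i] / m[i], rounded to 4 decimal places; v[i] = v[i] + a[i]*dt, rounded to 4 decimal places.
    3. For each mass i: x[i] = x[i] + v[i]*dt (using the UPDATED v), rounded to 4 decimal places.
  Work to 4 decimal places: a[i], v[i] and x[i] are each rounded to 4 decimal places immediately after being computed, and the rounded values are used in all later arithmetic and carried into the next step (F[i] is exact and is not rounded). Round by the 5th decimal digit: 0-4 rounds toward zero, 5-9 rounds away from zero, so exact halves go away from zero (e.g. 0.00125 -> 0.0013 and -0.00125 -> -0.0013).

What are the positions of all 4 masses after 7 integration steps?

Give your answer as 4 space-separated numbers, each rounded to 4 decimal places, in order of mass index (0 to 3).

Answer: 6.2901 12.9864 19.2520 24.8243

Derivation:
Step 0: x=[7.0000 14.0000 19.0000 25.0000] v=[0.0000 0.0000 2.0000 0.0000]
Step 1: x=[7.0000 13.0000 20.5000 25.0000] v=[0.0000 -2.0000 3.0000 0.0000]
Step 2: x=[6.7500 12.7500 20.5000 25.7500] v=[-0.5000 -0.5000 0.0000 1.5000]
Step 3: x=[6.3125 13.3750 19.2500 26.8750] v=[-0.8750 1.2500 -2.5000 2.2500]
Step 4: x=[6.0625 13.4063 18.8750 27.1875] v=[-0.5000 0.0625 -0.7500 0.6250]
Step 5: x=[6.1329 12.5000 19.9219 26.3438] v=[0.1407 -1.8126 2.0938 -1.6875]
Step 6: x=[6.2618 12.1211 20.4688 25.2891] v=[0.2578 -0.7578 1.0938 -2.1094]
Step 7: x=[6.2901 12.9864 19.2520 24.8243] v=[0.0566 1.7306 -2.4336 -0.9297]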